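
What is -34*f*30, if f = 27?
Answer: -27540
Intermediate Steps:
-34*f*30 = -34*27*30 = -918*30 = -27540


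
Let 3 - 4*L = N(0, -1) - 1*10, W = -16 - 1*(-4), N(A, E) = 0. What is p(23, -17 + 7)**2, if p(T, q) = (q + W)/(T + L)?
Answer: 7744/11025 ≈ 0.70240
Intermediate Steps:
W = -12 (W = -16 + 4 = -12)
L = 13/4 (L = 3/4 - (0 - 1*10)/4 = 3/4 - (0 - 10)/4 = 3/4 - 1/4*(-10) = 3/4 + 5/2 = 13/4 ≈ 3.2500)
p(T, q) = (-12 + q)/(13/4 + T) (p(T, q) = (q - 12)/(T + 13/4) = (-12 + q)/(13/4 + T))
p(23, -17 + 7)**2 = (4*(-12 + (-17 + 7))/(13 + 4*23))**2 = (4*(-12 - 10)/(13 + 92))**2 = (4*(-22)/105)**2 = (4*(1/105)*(-22))**2 = (-88/105)**2 = 7744/11025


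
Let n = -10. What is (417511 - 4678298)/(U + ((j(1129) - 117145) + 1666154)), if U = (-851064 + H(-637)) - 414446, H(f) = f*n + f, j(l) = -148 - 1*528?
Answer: -4260787/288556 ≈ -14.766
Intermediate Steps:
j(l) = -676 (j(l) = -148 - 528 = -676)
H(f) = -9*f (H(f) = f*(-10) + f = -10*f + f = -9*f)
U = -1259777 (U = (-851064 - 9*(-637)) - 414446 = (-851064 + 5733) - 414446 = -845331 - 414446 = -1259777)
(417511 - 4678298)/(U + ((j(1129) - 117145) + 1666154)) = (417511 - 4678298)/(-1259777 + ((-676 - 117145) + 1666154)) = -4260787/(-1259777 + (-117821 + 1666154)) = -4260787/(-1259777 + 1548333) = -4260787/288556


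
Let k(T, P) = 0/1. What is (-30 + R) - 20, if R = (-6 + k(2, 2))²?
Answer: -14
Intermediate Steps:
k(T, P) = 0 (k(T, P) = 0*1 = 0)
R = 36 (R = (-6 + 0)² = (-6)² = 36)
(-30 + R) - 20 = (-30 + 36) - 20 = 6 - 20 = -14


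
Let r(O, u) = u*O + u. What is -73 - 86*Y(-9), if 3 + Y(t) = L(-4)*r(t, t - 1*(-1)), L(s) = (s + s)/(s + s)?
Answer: -5319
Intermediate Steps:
L(s) = 1 (L(s) = (2*s)/((2*s)) = (2*s)*(1/(2*s)) = 1)
r(O, u) = u + O*u (r(O, u) = O*u + u = u + O*u)
Y(t) = -3 + (1 + t)**2 (Y(t) = -3 + 1*((t - 1*(-1))*(1 + t)) = -3 + 1*((t + 1)*(1 + t)) = -3 + 1*((1 + t)*(1 + t)) = -3 + 1*(1 + t)**2 = -3 + (1 + t)**2)
-73 - 86*Y(-9) = -73 - 86*(-3 + (1 - 9)**2) = -73 - 86*(-3 + (-8)**2) = -73 - 86*(-3 + 64) = -73 - 86*61 = -73 - 5246 = -5319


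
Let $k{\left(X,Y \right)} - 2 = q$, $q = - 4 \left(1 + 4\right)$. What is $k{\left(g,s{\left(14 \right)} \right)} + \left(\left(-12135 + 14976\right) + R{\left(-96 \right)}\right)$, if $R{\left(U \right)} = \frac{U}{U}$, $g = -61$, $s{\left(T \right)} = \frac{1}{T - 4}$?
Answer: $2824$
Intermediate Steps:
$s{\left(T \right)} = \frac{1}{-4 + T}$
$q = -20$ ($q = \left(-4\right) 5 = -20$)
$R{\left(U \right)} = 1$
$k{\left(X,Y \right)} = -18$ ($k{\left(X,Y \right)} = 2 - 20 = -18$)
$k{\left(g,s{\left(14 \right)} \right)} + \left(\left(-12135 + 14976\right) + R{\left(-96 \right)}\right) = -18 + \left(\left(-12135 + 14976\right) + 1\right) = -18 + \left(2841 + 1\right) = -18 + 2842 = 2824$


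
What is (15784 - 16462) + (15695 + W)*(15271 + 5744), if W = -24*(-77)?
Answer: 368665467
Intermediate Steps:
W = 1848
(15784 - 16462) + (15695 + W)*(15271 + 5744) = (15784 - 16462) + (15695 + 1848)*(15271 + 5744) = -678 + 17543*21015 = -678 + 368666145 = 368665467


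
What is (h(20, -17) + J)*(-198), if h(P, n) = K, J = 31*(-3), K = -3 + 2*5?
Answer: 17028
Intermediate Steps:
K = 7 (K = -3 + 10 = 7)
J = -93
h(P, n) = 7
(h(20, -17) + J)*(-198) = (7 - 93)*(-198) = -86*(-198) = 17028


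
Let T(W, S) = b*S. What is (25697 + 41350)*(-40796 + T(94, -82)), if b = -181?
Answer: -1740137838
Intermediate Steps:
T(W, S) = -181*S
(25697 + 41350)*(-40796 + T(94, -82)) = (25697 + 41350)*(-40796 - 181*(-82)) = 67047*(-40796 + 14842) = 67047*(-25954) = -1740137838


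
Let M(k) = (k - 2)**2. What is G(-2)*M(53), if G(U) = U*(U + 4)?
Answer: -10404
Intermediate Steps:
M(k) = (-2 + k)**2
G(U) = U*(4 + U)
G(-2)*M(53) = (-2*(4 - 2))*(-2 + 53)**2 = -2*2*51**2 = -4*2601 = -10404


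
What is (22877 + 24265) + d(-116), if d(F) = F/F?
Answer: 47143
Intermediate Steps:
d(F) = 1
(22877 + 24265) + d(-116) = (22877 + 24265) + 1 = 47142 + 1 = 47143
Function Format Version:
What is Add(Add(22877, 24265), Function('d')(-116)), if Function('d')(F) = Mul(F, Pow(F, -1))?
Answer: 47143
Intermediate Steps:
Function('d')(F) = 1
Add(Add(22877, 24265), Function('d')(-116)) = Add(Add(22877, 24265), 1) = Add(47142, 1) = 47143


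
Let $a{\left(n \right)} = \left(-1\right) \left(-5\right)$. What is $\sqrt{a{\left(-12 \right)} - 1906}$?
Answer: $i \sqrt{1901} \approx 43.6 i$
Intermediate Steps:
$a{\left(n \right)} = 5$
$\sqrt{a{\left(-12 \right)} - 1906} = \sqrt{5 - 1906} = \sqrt{-1901} = i \sqrt{1901}$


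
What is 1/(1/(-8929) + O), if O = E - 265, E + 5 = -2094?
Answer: -8929/21108157 ≈ -0.00042301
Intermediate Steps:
E = -2099 (E = -5 - 2094 = -2099)
O = -2364 (O = -2099 - 265 = -2364)
1/(1/(-8929) + O) = 1/(1/(-8929) - 2364) = 1/(-1/8929 - 2364) = 1/(-21108157/8929) = -8929/21108157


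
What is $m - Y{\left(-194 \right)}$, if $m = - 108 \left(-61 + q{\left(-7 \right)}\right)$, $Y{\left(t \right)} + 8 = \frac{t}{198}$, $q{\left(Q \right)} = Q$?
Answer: $\frac{727945}{99} \approx 7353.0$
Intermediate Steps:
$Y{\left(t \right)} = -8 + \frac{t}{198}$
$m = 7344$ ($m = - 108 \left(-61 - 7\right) = \left(-108\right) \left(-68\right) = 7344$)
$m - Y{\left(-194 \right)} = 7344 - \left(-8 + \frac{1}{198} \left(-194\right)\right) = 7344 - \left(-8 - \frac{97}{99}\right) = 7344 - - \frac{889}{99} = 7344 + \frac{889}{99} = \frac{727945}{99}$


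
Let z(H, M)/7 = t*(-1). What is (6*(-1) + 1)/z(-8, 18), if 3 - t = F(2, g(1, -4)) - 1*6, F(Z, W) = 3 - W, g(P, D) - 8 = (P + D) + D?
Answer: 5/49 ≈ 0.10204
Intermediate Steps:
g(P, D) = 8 + P + 2*D (g(P, D) = 8 + ((P + D) + D) = 8 + ((D + P) + D) = 8 + (P + 2*D) = 8 + P + 2*D)
t = 7 (t = 3 - ((3 - (8 + 1 + 2*(-4))) - 1*6) = 3 - ((3 - (8 + 1 - 8)) - 6) = 3 - ((3 - 1*1) - 6) = 3 - ((3 - 1) - 6) = 3 - (2 - 6) = 3 - 1*(-4) = 3 + 4 = 7)
z(H, M) = -49 (z(H, M) = 7*(7*(-1)) = 7*(-7) = -49)
(6*(-1) + 1)/z(-8, 18) = (6*(-1) + 1)/(-49) = (-6 + 1)*(-1/49) = -5*(-1/49) = 5/49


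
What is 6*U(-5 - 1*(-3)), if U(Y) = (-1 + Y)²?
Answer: 54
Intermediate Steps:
6*U(-5 - 1*(-3)) = 6*(-1 + (-5 - 1*(-3)))² = 6*(-1 + (-5 + 3))² = 6*(-1 - 2)² = 6*(-3)² = 6*9 = 54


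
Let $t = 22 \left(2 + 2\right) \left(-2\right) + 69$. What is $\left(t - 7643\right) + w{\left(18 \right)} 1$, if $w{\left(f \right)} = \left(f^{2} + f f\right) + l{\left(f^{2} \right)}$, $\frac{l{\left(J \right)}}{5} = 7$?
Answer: $-7067$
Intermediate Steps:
$l{\left(J \right)} = 35$ ($l{\left(J \right)} = 5 \cdot 7 = 35$)
$w{\left(f \right)} = 35 + 2 f^{2}$ ($w{\left(f \right)} = \left(f^{2} + f f\right) + 35 = \left(f^{2} + f^{2}\right) + 35 = 2 f^{2} + 35 = 35 + 2 f^{2}$)
$t = -107$ ($t = 22 \cdot 4 \left(-2\right) + 69 = 22 \left(-8\right) + 69 = -176 + 69 = -107$)
$\left(t - 7643\right) + w{\left(18 \right)} 1 = \left(-107 - 7643\right) + \left(35 + 2 \cdot 18^{2}\right) 1 = -7750 + \left(35 + 2 \cdot 324\right) 1 = -7750 + \left(35 + 648\right) 1 = -7750 + 683 \cdot 1 = -7750 + 683 = -7067$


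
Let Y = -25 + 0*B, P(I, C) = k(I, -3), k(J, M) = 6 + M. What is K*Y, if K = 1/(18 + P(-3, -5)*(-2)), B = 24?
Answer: -25/12 ≈ -2.0833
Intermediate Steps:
P(I, C) = 3 (P(I, C) = 6 - 3 = 3)
Y = -25 (Y = -25 + 0*24 = -25 + 0 = -25)
K = 1/12 (K = 1/(18 + 3*(-2)) = 1/(18 - 6) = 1/12 ≈ 0.083333)
K*Y = (1/12)*(-25) = -25/12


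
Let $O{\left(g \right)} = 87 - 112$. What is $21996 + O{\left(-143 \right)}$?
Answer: $21971$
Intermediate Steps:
$O{\left(g \right)} = -25$ ($O{\left(g \right)} = 87 - 112 = -25$)
$21996 + O{\left(-143 \right)} = 21996 - 25 = 21971$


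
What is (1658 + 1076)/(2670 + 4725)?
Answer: 2734/7395 ≈ 0.36971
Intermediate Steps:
(1658 + 1076)/(2670 + 4725) = 2734/7395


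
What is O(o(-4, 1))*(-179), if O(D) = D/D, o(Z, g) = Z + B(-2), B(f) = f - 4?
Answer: -179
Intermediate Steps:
B(f) = -4 + f
o(Z, g) = -6 + Z (o(Z, g) = Z + (-4 - 2) = Z - 6 = -6 + Z)
O(D) = 1
O(o(-4, 1))*(-179) = 1*(-179) = -179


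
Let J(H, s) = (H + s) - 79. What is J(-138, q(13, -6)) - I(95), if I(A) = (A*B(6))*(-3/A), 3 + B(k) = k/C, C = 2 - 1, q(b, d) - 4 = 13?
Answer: -191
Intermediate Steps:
q(b, d) = 17 (q(b, d) = 4 + 13 = 17)
C = 1
B(k) = -3 + k (B(k) = -3 + k/1 = -3 + k*1 = -3 + k)
J(H, s) = -79 + H + s
I(A) = -9 (I(A) = (A*(-3 + 6))*(-3/A) = (A*3)*(-3/A) = (3*A)*(-3/A) = -9)
J(-138, q(13, -6)) - I(95) = (-79 - 138 + 17) - 1*(-9) = -200 + 9 = -191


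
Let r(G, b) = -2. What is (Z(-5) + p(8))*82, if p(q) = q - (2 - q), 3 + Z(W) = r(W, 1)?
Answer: 738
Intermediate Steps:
Z(W) = -5 (Z(W) = -3 - 2 = -5)
p(q) = -2 + 2*q (p(q) = q + (-2 + q) = -2 + 2*q)
(Z(-5) + p(8))*82 = (-5 + (-2 + 2*8))*82 = (-5 + (-2 + 16))*82 = (-5 + 14)*82 = 9*82 = 738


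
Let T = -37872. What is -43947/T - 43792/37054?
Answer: -1671027/77961616 ≈ -0.021434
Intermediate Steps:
-43947/T - 43792/37054 = -43947/(-37872) - 43792/37054 = -43947*(-1/37872) - 43792*1/37054 = 4883/4208 - 21896/18527 = -1671027/77961616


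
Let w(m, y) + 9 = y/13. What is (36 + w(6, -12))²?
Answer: 114921/169 ≈ 680.01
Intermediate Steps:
w(m, y) = -9 + y/13
(36 + w(6, -12))² = (36 + (-9 + (1/13)*(-12)))² = (36 + (-9 - 12/13))² = (36 - 129/13)² = (339/13)² = 114921/169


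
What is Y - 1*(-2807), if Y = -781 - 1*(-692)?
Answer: 2718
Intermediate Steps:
Y = -89 (Y = -781 + 692 = -89)
Y - 1*(-2807) = -89 - 1*(-2807) = -89 + 2807 = 2718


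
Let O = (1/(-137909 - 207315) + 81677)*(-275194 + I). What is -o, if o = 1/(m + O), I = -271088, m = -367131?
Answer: 15692/700162007745309 ≈ 2.2412e-11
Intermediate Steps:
O = -700156246725657/15692 (O = (1/(-137909 - 207315) + 81677)*(-275194 - 271088) = (1/(-345224) + 81677)*(-546282) = (-1/345224 + 81677)*(-546282) = (28196860647/345224)*(-546282) = -700156246725657/15692 ≈ -4.4619e+10)
o = -15692/700162007745309 (o = 1/(-367131 - 700156246725657/15692) = 1/(-700162007745309/15692) = -15692/700162007745309 ≈ -2.2412e-11)
-o = -1*(-15692/700162007745309) = 15692/700162007745309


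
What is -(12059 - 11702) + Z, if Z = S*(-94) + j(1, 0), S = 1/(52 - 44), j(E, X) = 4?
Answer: -1459/4 ≈ -364.75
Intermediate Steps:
S = ⅛ (S = 1/8 = ⅛ ≈ 0.12500)
Z = -31/4 (Z = (⅛)*(-94) + 4 = -47/4 + 4 = -31/4 ≈ -7.7500)
-(12059 - 11702) + Z = -(12059 - 11702) - 31/4 = -1*357 - 31/4 = -357 - 31/4 = -1459/4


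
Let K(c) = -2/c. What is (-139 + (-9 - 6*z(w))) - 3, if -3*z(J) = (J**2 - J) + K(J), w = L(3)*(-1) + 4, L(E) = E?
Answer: -155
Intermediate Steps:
w = 1 (w = 3*(-1) + 4 = -3 + 4 = 1)
z(J) = -J**2/3 + J/3 + 2/(3*J) (z(J) = -((J**2 - J) - 2/J)/3 = -(J**2 - J - 2/J)/3 = -J**2/3 + J/3 + 2/(3*J))
(-139 + (-9 - 6*z(w))) - 3 = (-139 + (-9 - 2*(2 + 1**2*(1 - 1*1))/1)) - 3 = (-139 + (-9 - 2*(2 + 1*(1 - 1)))) - 3 = (-139 + (-9 - 2*(2 + 1*0))) - 3 = (-139 + (-9 - 2*(2 + 0))) - 3 = (-139 + (-9 - 2*2)) - 3 = (-139 + (-9 - 6*2/3)) - 3 = (-139 + (-9 - 4)) - 3 = (-139 - 13) - 3 = -152 - 3 = -155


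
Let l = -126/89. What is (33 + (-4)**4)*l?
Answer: -36414/89 ≈ -409.15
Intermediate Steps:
l = -126/89 (l = -126*1/89 = -126/89 ≈ -1.4157)
(33 + (-4)**4)*l = (33 + (-4)**4)*(-126/89) = (33 + 256)*(-126/89) = 289*(-126/89) = -36414/89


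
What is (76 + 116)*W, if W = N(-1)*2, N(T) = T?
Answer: -384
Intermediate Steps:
W = -2 (W = -1*2 = -2)
(76 + 116)*W = (76 + 116)*(-2) = 192*(-2) = -384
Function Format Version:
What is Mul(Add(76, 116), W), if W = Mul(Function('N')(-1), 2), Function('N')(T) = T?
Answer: -384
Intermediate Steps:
W = -2 (W = Mul(-1, 2) = -2)
Mul(Add(76, 116), W) = Mul(Add(76, 116), -2) = Mul(192, -2) = -384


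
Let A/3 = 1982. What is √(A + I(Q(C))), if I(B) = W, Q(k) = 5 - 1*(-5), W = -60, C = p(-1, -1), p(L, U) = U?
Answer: 3*√654 ≈ 76.720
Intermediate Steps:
A = 5946 (A = 3*1982 = 5946)
C = -1
Q(k) = 10 (Q(k) = 5 + 5 = 10)
I(B) = -60
√(A + I(Q(C))) = √(5946 - 60) = √5886 = 3*√654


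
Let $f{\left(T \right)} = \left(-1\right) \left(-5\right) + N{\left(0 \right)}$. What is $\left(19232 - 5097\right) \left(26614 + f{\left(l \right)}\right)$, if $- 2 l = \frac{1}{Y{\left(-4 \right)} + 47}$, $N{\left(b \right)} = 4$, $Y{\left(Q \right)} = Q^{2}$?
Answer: $376316105$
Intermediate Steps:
$l = - \frac{1}{126}$ ($l = - \frac{1}{2 \left(\left(-4\right)^{2} + 47\right)} = - \frac{1}{2 \left(16 + 47\right)} = - \frac{1}{2 \cdot 63} = \left(- \frac{1}{2}\right) \frac{1}{63} = - \frac{1}{126} \approx -0.0079365$)
$f{\left(T \right)} = 9$ ($f{\left(T \right)} = \left(-1\right) \left(-5\right) + 4 = 5 + 4 = 9$)
$\left(19232 - 5097\right) \left(26614 + f{\left(l \right)}\right) = \left(19232 - 5097\right) \left(26614 + 9\right) = 14135 \cdot 26623 = 376316105$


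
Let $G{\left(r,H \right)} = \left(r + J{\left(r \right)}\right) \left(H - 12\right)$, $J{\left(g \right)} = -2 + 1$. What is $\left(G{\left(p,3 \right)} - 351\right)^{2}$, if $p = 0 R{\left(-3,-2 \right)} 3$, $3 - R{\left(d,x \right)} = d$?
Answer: $116964$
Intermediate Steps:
$J{\left(g \right)} = -1$
$R{\left(d,x \right)} = 3 - d$
$p = 0$ ($p = 0 \left(3 - -3\right) 3 = 0 \left(3 + 3\right) 3 = 0 \cdot 6 \cdot 3 = 0 \cdot 3 = 0$)
$G{\left(r,H \right)} = \left(-1 + r\right) \left(-12 + H\right)$ ($G{\left(r,H \right)} = \left(r - 1\right) \left(H - 12\right) = \left(-1 + r\right) \left(-12 + H\right)$)
$\left(G{\left(p,3 \right)} - 351\right)^{2} = \left(\left(12 - 3 - 0 + 3 \cdot 0\right) - 351\right)^{2} = \left(\left(12 - 3 + 0 + 0\right) - 351\right)^{2} = \left(9 - 351\right)^{2} = \left(-342\right)^{2} = 116964$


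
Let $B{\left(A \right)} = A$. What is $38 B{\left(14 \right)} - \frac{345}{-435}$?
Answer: $\frac{15451}{29} \approx 532.79$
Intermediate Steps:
$38 B{\left(14 \right)} - \frac{345}{-435} = 38 \cdot 14 - \frac{345}{-435} = 532 - - \frac{23}{29} = 532 + \frac{23}{29} = \frac{15451}{29}$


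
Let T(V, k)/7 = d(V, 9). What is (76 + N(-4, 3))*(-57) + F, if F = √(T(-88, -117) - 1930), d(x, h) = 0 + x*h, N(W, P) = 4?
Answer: -4560 + I*√7474 ≈ -4560.0 + 86.452*I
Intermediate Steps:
d(x, h) = h*x (d(x, h) = 0 + h*x = h*x)
T(V, k) = 63*V (T(V, k) = 7*(9*V) = 63*V)
F = I*√7474 (F = √(63*(-88) - 1930) = √(-5544 - 1930) = √(-7474) = I*√7474 ≈ 86.452*I)
(76 + N(-4, 3))*(-57) + F = (76 + 4)*(-57) + I*√7474 = 80*(-57) + I*√7474 = -4560 + I*√7474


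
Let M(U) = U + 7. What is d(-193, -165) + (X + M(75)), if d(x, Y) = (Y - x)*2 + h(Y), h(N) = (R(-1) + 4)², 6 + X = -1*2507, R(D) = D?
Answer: -2366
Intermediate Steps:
X = -2513 (X = -6 - 1*2507 = -6 - 2507 = -2513)
M(U) = 7 + U
h(N) = 9 (h(N) = (-1 + 4)² = 3² = 9)
d(x, Y) = 9 - 2*x + 2*Y (d(x, Y) = (Y - x)*2 + 9 = (-2*x + 2*Y) + 9 = 9 - 2*x + 2*Y)
d(-193, -165) + (X + M(75)) = (9 - 2*(-193) + 2*(-165)) + (-2513 + (7 + 75)) = (9 + 386 - 330) + (-2513 + 82) = 65 - 2431 = -2366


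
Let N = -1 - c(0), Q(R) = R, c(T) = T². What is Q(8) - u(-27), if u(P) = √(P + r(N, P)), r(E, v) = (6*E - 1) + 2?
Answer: 8 - 4*I*√2 ≈ 8.0 - 5.6569*I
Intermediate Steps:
N = -1 (N = -1 - 1*0² = -1 - 1*0 = -1 + 0 = -1)
r(E, v) = 1 + 6*E (r(E, v) = (-1 + 6*E) + 2 = 1 + 6*E)
u(P) = √(-5 + P) (u(P) = √(P + (1 + 6*(-1))) = √(P + (1 - 6)) = √(P - 5) = √(-5 + P))
Q(8) - u(-27) = 8 - √(-5 - 27) = 8 - √(-32) = 8 - 4*I*√2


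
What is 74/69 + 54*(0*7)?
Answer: 74/69 ≈ 1.0725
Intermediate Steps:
74/69 + 54*(0*7) = 74*(1/69) + 54*0 = 74/69 + 0 = 74/69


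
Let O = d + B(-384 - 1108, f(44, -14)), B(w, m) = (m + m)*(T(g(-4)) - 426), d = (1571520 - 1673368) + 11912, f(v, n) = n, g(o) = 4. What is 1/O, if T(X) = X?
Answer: -1/78120 ≈ -1.2801e-5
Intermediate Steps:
d = -89936 (d = -101848 + 11912 = -89936)
B(w, m) = -844*m (B(w, m) = (m + m)*(4 - 426) = (2*m)*(-422) = -844*m)
O = -78120 (O = -89936 - 844*(-14) = -89936 + 11816 = -78120)
1/O = 1/(-78120) = -1/78120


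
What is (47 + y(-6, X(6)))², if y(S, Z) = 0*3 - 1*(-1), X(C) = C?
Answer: 2304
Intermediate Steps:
y(S, Z) = 1 (y(S, Z) = 0 + 1 = 1)
(47 + y(-6, X(6)))² = (47 + 1)² = 48² = 2304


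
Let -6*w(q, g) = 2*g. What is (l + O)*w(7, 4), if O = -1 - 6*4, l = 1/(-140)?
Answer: 1167/35 ≈ 33.343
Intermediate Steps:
w(q, g) = -g/3
l = -1/140 ≈ -0.0071429
O = -25 (O = -1 - 24 = -25)
(l + O)*w(7, 4) = (-1/140 - 25)*(-⅓*4) = -3501/140*(-4/3) = 1167/35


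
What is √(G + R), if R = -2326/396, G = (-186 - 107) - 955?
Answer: I*√5461874/66 ≈ 35.41*I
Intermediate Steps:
G = -1248 (G = -293 - 955 = -1248)
R = -1163/198 (R = -2326*1/396 = -1163/198 ≈ -5.8737)
√(G + R) = √(-1248 - 1163/198) = √(-248267/198) = I*√5461874/66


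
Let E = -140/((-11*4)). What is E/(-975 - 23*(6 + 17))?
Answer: -35/16544 ≈ -0.0021156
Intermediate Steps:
E = 35/11 (E = -140/(-44) = -140*(-1/44) = 35/11 ≈ 3.1818)
E/(-975 - 23*(6 + 17)) = (35/11)/(-975 - 23*(6 + 17)) = (35/11)/(-975 - 23*23) = (35/11)/(-975 - 529) = (35/11)/(-1504) = -1/1504*35/11 = -35/16544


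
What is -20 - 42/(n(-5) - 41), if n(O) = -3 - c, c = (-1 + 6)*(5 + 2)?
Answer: -1538/79 ≈ -19.468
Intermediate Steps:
c = 35 (c = 5*7 = 35)
n(O) = -38 (n(O) = -3 - 1*35 = -3 - 35 = -38)
-20 - 42/(n(-5) - 41) = -20 - 42/(-38 - 41) = -20 - 42/(-79) = -20 - 42*(-1/79) = -20 + 42/79 = -1538/79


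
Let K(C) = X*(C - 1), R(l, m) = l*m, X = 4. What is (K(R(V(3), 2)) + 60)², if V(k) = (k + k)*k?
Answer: 40000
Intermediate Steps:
V(k) = 2*k² (V(k) = (2*k)*k = 2*k²)
K(C) = -4 + 4*C (K(C) = 4*(C - 1) = 4*(-1 + C) = -4 + 4*C)
(K(R(V(3), 2)) + 60)² = ((-4 + 4*((2*3²)*2)) + 60)² = ((-4 + 4*((2*9)*2)) + 60)² = ((-4 + 4*(18*2)) + 60)² = ((-4 + 4*36) + 60)² = ((-4 + 144) + 60)² = (140 + 60)² = 200² = 40000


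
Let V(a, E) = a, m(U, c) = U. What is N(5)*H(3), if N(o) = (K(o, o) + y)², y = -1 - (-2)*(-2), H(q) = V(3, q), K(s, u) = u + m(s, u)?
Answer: 75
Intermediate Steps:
K(s, u) = s + u (K(s, u) = u + s = s + u)
H(q) = 3
y = -5 (y = -1 - 1*4 = -1 - 4 = -5)
N(o) = (-5 + 2*o)² (N(o) = ((o + o) - 5)² = (2*o - 5)² = (-5 + 2*o)²)
N(5)*H(3) = (-5 + 2*5)²*3 = (-5 + 10)²*3 = 5²*3 = 25*3 = 75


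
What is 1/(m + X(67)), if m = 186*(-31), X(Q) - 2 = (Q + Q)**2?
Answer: 1/12192 ≈ 8.2021e-5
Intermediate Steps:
X(Q) = 2 + 4*Q**2 (X(Q) = 2 + (Q + Q)**2 = 2 + (2*Q)**2 = 2 + 4*Q**2)
m = -5766
1/(m + X(67)) = 1/(-5766 + (2 + 4*67**2)) = 1/(-5766 + (2 + 4*4489)) = 1/(-5766 + (2 + 17956)) = 1/(-5766 + 17958) = 1/12192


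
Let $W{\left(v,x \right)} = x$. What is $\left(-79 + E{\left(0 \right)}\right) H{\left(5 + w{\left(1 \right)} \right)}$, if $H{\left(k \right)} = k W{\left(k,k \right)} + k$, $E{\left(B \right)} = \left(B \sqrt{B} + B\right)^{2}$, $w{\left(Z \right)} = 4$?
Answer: $-7110$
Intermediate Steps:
$E{\left(B \right)} = \left(B + B^{\frac{3}{2}}\right)^{2}$ ($E{\left(B \right)} = \left(B^{\frac{3}{2}} + B\right)^{2} = \left(B + B^{\frac{3}{2}}\right)^{2}$)
$H{\left(k \right)} = k + k^{2}$ ($H{\left(k \right)} = k k + k = k^{2} + k = k + k^{2}$)
$\left(-79 + E{\left(0 \right)}\right) H{\left(5 + w{\left(1 \right)} \right)} = \left(-79 + \left(0 + 0^{\frac{3}{2}}\right)^{2}\right) \left(5 + 4\right) \left(1 + \left(5 + 4\right)\right) = \left(-79 + \left(0 + 0\right)^{2}\right) 9 \left(1 + 9\right) = \left(-79 + 0^{2}\right) 9 \cdot 10 = \left(-79 + 0\right) 90 = \left(-79\right) 90 = -7110$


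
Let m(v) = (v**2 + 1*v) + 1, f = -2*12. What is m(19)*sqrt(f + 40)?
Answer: 1524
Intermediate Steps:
f = -24
m(v) = 1 + v + v**2 (m(v) = (v**2 + v) + 1 = (v + v**2) + 1 = 1 + v + v**2)
m(19)*sqrt(f + 40) = (1 + 19 + 19**2)*sqrt(-24 + 40) = (1 + 19 + 361)*sqrt(16) = 381*4 = 1524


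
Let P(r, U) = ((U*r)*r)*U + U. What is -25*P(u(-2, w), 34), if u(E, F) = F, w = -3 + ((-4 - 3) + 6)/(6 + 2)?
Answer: -4529225/16 ≈ -2.8308e+5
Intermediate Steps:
w = -25/8 (w = -3 + (-7 + 6)/8 = -3 - 1*⅛ = -3 - ⅛ = -25/8 ≈ -3.1250)
P(r, U) = U + U²*r² (P(r, U) = (U*r²)*U + U = U²*r² + U = U + U²*r²)
-25*P(u(-2, w), 34) = -850*(1 + 34*(-25/8)²) = -850*(1 + 34*(625/64)) = -850*(1 + 10625/32) = -850*10657/32 = -25*181169/16 = -4529225/16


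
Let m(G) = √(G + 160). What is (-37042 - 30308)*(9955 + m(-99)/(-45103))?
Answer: -670469250 + 67350*√61/45103 ≈ -6.7047e+8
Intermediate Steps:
m(G) = √(160 + G)
(-37042 - 30308)*(9955 + m(-99)/(-45103)) = (-37042 - 30308)*(9955 + √(160 - 99)/(-45103)) = -67350*(9955 + √61*(-1/45103)) = -67350*(9955 - √61/45103) = -670469250 + 67350*√61/45103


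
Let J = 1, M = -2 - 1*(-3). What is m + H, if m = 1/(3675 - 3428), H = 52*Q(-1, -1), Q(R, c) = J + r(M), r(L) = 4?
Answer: 64221/247 ≈ 260.00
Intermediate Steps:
M = 1 (M = -2 + 3 = 1)
Q(R, c) = 5 (Q(R, c) = 1 + 4 = 5)
H = 260 (H = 52*5 = 260)
m = 1/247 ≈ 0.0040486
m + H = 1/247 + 260 = 64221/247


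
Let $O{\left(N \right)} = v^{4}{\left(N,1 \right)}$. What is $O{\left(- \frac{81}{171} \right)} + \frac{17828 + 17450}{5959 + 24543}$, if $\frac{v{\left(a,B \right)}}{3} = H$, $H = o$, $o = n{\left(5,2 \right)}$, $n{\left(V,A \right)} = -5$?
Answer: $\frac{772099514}{15251} \approx 50626.0$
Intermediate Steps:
$o = -5$
$H = -5$
$v{\left(a,B \right)} = -15$ ($v{\left(a,B \right)} = 3 \left(-5\right) = -15$)
$O{\left(N \right)} = 50625$ ($O{\left(N \right)} = \left(-15\right)^{4} = 50625$)
$O{\left(- \frac{81}{171} \right)} + \frac{17828 + 17450}{5959 + 24543} = 50625 + \frac{17828 + 17450}{5959 + 24543} = 50625 + \frac{35278}{30502} = 50625 + 35278 \cdot \frac{1}{30502} = 50625 + \frac{17639}{15251} = \frac{772099514}{15251}$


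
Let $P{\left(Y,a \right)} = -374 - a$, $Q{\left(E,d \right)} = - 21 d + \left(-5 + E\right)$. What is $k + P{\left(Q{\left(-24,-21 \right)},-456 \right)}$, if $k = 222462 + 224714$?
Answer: $447258$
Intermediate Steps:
$Q{\left(E,d \right)} = -5 + E - 21 d$
$k = 447176$
$k + P{\left(Q{\left(-24,-21 \right)},-456 \right)} = 447176 - -82 = 447176 + \left(-374 + 456\right) = 447176 + 82 = 447258$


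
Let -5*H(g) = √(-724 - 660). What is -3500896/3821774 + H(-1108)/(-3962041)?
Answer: -1750448/1910887 + 2*I*√346/19810205 ≈ -0.91604 + 1.8779e-6*I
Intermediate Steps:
H(g) = -2*I*√346/5 (H(g) = -√(-724 - 660)/5 = -2*I*√346/5)
-3500896/3821774 + H(-1108)/(-3962041) = -3500896/3821774 - 2*I*√346/5/(-3962041) = -3500896*1/3821774 - 2*I*√346/5*(-1/3962041) = -1750448/1910887 + 2*I*√346/19810205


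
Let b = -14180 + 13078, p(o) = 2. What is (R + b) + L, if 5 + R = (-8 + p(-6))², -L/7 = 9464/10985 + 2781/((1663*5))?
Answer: -116674712/108095 ≈ -1079.4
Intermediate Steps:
b = -1102
L = -904967/108095 (L = -7*(9464/10985 + 2781/((1663*5))) = -7*(9464*(1/10985) + 2781/8315) = -7*(56/65 + 2781*(1/8315)) = -7*(56/65 + 2781/8315) = -7*129281/108095 = -904967/108095 ≈ -8.3720)
R = 31 (R = -5 + (-8 + 2)² = -5 + (-6)² = -5 + 36 = 31)
(R + b) + L = (31 - 1102) - 904967/108095 = -1071 - 904967/108095 = -116674712/108095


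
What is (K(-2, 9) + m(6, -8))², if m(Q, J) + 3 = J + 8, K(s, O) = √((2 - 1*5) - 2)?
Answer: (-3 + I*√5)² ≈ 4.0 - 13.416*I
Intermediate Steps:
K(s, O) = I*√5 (K(s, O) = √((2 - 5) - 2) = √(-3 - 2) = √(-5) = I*√5)
m(Q, J) = 5 + J (m(Q, J) = -3 + (J + 8) = -3 + (8 + J) = 5 + J)
(K(-2, 9) + m(6, -8))² = (I*√5 + (5 - 8))² = (I*√5 - 3)² = (-3 + I*√5)²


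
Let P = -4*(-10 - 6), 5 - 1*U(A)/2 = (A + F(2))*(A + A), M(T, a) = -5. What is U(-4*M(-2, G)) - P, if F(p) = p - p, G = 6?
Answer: -1654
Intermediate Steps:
F(p) = 0
U(A) = 10 - 4*A**2 (U(A) = 10 - 2*(A + 0)*(A + A) = 10 - 2*A*2*A = 10 - 4*A**2)
P = 64 (P = -4*(-16) = 64)
U(-4*M(-2, G)) - P = (10 - 4*(-4*(-5))**2) - 1*64 = (10 - 4*20**2) - 64 = (10 - 4*400) - 64 = (10 - 1600) - 64 = -1590 - 64 = -1654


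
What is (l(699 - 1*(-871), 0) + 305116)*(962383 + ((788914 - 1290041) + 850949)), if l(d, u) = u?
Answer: 400374740780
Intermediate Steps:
(l(699 - 1*(-871), 0) + 305116)*(962383 + ((788914 - 1290041) + 850949)) = (0 + 305116)*(962383 + ((788914 - 1290041) + 850949)) = 305116*(962383 + (-501127 + 850949)) = 305116*(962383 + 349822) = 305116*1312205 = 400374740780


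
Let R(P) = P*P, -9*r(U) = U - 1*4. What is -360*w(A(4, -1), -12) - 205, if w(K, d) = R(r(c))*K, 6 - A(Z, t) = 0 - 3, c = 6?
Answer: -365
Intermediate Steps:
r(U) = 4/9 - U/9 (r(U) = -(U - 1*4)/9 = -(U - 4)/9 = -(-4 + U)/9 = 4/9 - U/9)
R(P) = P²
A(Z, t) = 9 (A(Z, t) = 6 - (0 - 3) = 6 - 1*(-3) = 6 + 3 = 9)
w(K, d) = 4*K/81 (w(K, d) = (4/9 - ⅑*6)²*K = (4/9 - ⅔)²*K = (-2/9)²*K = 4*K/81)
-360*w(A(4, -1), -12) - 205 = -160*9/9 - 205 = -360*4/9 - 205 = -160 - 205 = -365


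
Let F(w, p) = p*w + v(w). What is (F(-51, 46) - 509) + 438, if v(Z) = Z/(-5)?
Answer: -12034/5 ≈ -2406.8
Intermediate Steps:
v(Z) = -Z/5 (v(Z) = Z*(-⅕) = -Z/5)
F(w, p) = -w/5 + p*w (F(w, p) = p*w - w/5 = -w/5 + p*w)
(F(-51, 46) - 509) + 438 = (-51*(-⅕ + 46) - 509) + 438 = (-51*229/5 - 509) + 438 = (-11679/5 - 509) + 438 = -14224/5 + 438 = -12034/5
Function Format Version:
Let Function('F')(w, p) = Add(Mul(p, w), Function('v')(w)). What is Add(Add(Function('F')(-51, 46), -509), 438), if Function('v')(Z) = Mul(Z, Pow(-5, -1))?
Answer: Rational(-12034, 5) ≈ -2406.8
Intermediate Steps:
Function('v')(Z) = Mul(Rational(-1, 5), Z) (Function('v')(Z) = Mul(Z, Rational(-1, 5)) = Mul(Rational(-1, 5), Z))
Function('F')(w, p) = Add(Mul(Rational(-1, 5), w), Mul(p, w)) (Function('F')(w, p) = Add(Mul(p, w), Mul(Rational(-1, 5), w)) = Add(Mul(Rational(-1, 5), w), Mul(p, w)))
Add(Add(Function('F')(-51, 46), -509), 438) = Add(Add(Mul(-51, Add(Rational(-1, 5), 46)), -509), 438) = Add(Add(Mul(-51, Rational(229, 5)), -509), 438) = Add(Add(Rational(-11679, 5), -509), 438) = Add(Rational(-14224, 5), 438) = Rational(-12034, 5)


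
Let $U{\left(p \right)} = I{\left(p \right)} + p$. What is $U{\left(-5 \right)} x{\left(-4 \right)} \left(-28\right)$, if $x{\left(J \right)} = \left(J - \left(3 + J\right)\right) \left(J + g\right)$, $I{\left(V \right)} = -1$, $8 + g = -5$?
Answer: $8568$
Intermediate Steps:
$g = -13$ ($g = -8 - 5 = -13$)
$U{\left(p \right)} = -1 + p$
$x{\left(J \right)} = 39 - 3 J$ ($x{\left(J \right)} = \left(J - \left(3 + J\right)\right) \left(J - 13\right) = - 3 \left(-13 + J\right) = 39 - 3 J$)
$U{\left(-5 \right)} x{\left(-4 \right)} \left(-28\right) = \left(-1 - 5\right) \left(39 - -12\right) \left(-28\right) = - 6 \left(39 + 12\right) \left(-28\right) = \left(-6\right) 51 \left(-28\right) = \left(-306\right) \left(-28\right) = 8568$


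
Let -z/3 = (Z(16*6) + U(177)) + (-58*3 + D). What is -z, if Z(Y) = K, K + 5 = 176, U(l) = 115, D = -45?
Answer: 201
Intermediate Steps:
K = 171 (K = -5 + 176 = 171)
Z(Y) = 171
z = -201 (z = -3*((171 + 115) + (-58*3 - 45)) = -3*(286 + (-174 - 45)) = -3*(286 - 219) = -3*67 = -201)
-z = -1*(-201) = 201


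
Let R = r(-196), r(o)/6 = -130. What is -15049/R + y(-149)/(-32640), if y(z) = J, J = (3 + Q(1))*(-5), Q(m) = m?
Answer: 682243/35360 ≈ 19.294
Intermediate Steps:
r(o) = -780 (r(o) = 6*(-130) = -780)
R = -780
J = -20 (J = (3 + 1)*(-5) = 4*(-5) = -20)
y(z) = -20
-15049/R + y(-149)/(-32640) = -15049/(-780) - 20/(-32640) = -15049*(-1/780) - 20*(-1/32640) = 15049/780 + 1/1632 = 682243/35360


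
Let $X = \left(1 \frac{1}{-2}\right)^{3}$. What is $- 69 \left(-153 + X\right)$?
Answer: $\frac{84525}{8} \approx 10566.0$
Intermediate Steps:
$X = - \frac{1}{8}$ ($X = \left(1 \left(- \frac{1}{2}\right)\right)^{3} = \left(- \frac{1}{2}\right)^{3} = - \frac{1}{8} \approx -0.125$)
$- 69 \left(-153 + X\right) = - 69 \left(-153 - \frac{1}{8}\right) = \left(-69\right) \left(- \frac{1225}{8}\right) = \frac{84525}{8}$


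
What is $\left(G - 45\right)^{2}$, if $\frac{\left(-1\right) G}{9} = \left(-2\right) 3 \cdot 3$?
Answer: $13689$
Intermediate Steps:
$G = 162$ ($G = - 9 \left(-2\right) 3 \cdot 3 = - 9 \left(\left(-6\right) 3\right) = \left(-9\right) \left(-18\right) = 162$)
$\left(G - 45\right)^{2} = \left(162 - 45\right)^{2} = 117^{2} = 13689$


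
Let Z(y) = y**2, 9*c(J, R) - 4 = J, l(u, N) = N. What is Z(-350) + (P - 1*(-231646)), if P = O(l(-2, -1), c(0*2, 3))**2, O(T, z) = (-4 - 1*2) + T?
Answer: 354195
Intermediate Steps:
c(J, R) = 4/9 + J/9
O(T, z) = -6 + T (O(T, z) = (-4 - 2) + T = -6 + T)
P = 49 (P = (-6 - 1)**2 = (-7)**2 = 49)
Z(-350) + (P - 1*(-231646)) = (-350)**2 + (49 - 1*(-231646)) = 122500 + (49 + 231646) = 122500 + 231695 = 354195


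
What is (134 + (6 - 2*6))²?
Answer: 16384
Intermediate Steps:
(134 + (6 - 2*6))² = (134 + (6 - 12))² = (134 - 6)² = 128² = 16384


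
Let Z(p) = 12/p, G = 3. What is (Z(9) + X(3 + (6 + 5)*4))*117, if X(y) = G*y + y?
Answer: 22152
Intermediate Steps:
X(y) = 4*y (X(y) = 3*y + y = 4*y)
(Z(9) + X(3 + (6 + 5)*4))*117 = (12/9 + 4*(3 + (6 + 5)*4))*117 = (12*(⅑) + 4*(3 + 11*4))*117 = (4/3 + 4*(3 + 44))*117 = (4/3 + 4*47)*117 = (4/3 + 188)*117 = (568/3)*117 = 22152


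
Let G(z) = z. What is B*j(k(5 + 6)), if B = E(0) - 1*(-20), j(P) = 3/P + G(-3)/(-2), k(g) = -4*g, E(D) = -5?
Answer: 945/44 ≈ 21.477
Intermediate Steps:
j(P) = 3/2 + 3/P (j(P) = 3/P - 3/(-2) = 3/P - 3*(-1/2) = 3/P + 3/2 = 3/2 + 3/P)
B = 15 (B = -5 - 1*(-20) = -5 + 20 = 15)
B*j(k(5 + 6)) = 15*(3/2 + 3/((-4*(5 + 6)))) = 15*(3/2 + 3/((-4*11))) = 15*(3/2 + 3/(-44)) = 15*(3/2 + 3*(-1/44)) = 15*(3/2 - 3/44) = 15*(63/44) = 945/44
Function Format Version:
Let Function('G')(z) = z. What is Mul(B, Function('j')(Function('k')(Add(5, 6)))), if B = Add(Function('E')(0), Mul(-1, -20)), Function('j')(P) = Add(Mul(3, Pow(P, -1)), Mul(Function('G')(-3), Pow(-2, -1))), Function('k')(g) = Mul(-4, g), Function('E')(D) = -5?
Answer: Rational(945, 44) ≈ 21.477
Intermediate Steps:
Function('j')(P) = Add(Rational(3, 2), Mul(3, Pow(P, -1))) (Function('j')(P) = Add(Mul(3, Pow(P, -1)), Mul(-3, Pow(-2, -1))) = Add(Mul(3, Pow(P, -1)), Mul(-3, Rational(-1, 2))) = Add(Mul(3, Pow(P, -1)), Rational(3, 2)) = Add(Rational(3, 2), Mul(3, Pow(P, -1))))
B = 15 (B = Add(-5, Mul(-1, -20)) = Add(-5, 20) = 15)
Mul(B, Function('j')(Function('k')(Add(5, 6)))) = Mul(15, Add(Rational(3, 2), Mul(3, Pow(Mul(-4, Add(5, 6)), -1)))) = Mul(15, Add(Rational(3, 2), Mul(3, Pow(Mul(-4, 11), -1)))) = Mul(15, Add(Rational(3, 2), Mul(3, Pow(-44, -1)))) = Mul(15, Add(Rational(3, 2), Mul(3, Rational(-1, 44)))) = Mul(15, Add(Rational(3, 2), Rational(-3, 44))) = Mul(15, Rational(63, 44)) = Rational(945, 44)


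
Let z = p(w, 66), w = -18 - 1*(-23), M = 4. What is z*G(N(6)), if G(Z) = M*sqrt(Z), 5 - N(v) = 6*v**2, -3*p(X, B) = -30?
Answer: 40*I*sqrt(211) ≈ 581.03*I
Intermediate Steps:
w = 5 (w = -18 + 23 = 5)
p(X, B) = 10 (p(X, B) = -1/3*(-30) = 10)
z = 10
N(v) = 5 - 6*v**2
G(Z) = 4*sqrt(Z)
z*G(N(6)) = 10*(4*sqrt(5 - 6*6**2)) = 10*(4*sqrt(5 - 6*36)) = 10*(4*sqrt(5 - 216)) = 10*(4*sqrt(-211)) = 10*(4*(I*sqrt(211))) = 10*(4*I*sqrt(211)) = 40*I*sqrt(211)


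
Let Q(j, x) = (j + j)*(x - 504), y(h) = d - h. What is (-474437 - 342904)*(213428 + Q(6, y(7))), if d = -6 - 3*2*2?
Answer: -169254974280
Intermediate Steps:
d = -18 (d = -6 - 6*2 = -6 - 1*12 = -6 - 12 = -18)
y(h) = -18 - h
Q(j, x) = 2*j*(-504 + x) (Q(j, x) = (2*j)*(-504 + x) = 2*j*(-504 + x))
(-474437 - 342904)*(213428 + Q(6, y(7))) = (-474437 - 342904)*(213428 + 2*6*(-504 + (-18 - 1*7))) = -817341*(213428 + 2*6*(-504 + (-18 - 7))) = -817341*(213428 + 2*6*(-504 - 25)) = -817341*(213428 + 2*6*(-529)) = -817341*(213428 - 6348) = -817341*207080 = -169254974280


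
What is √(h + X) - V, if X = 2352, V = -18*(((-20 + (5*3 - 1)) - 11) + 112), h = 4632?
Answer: 1710 + 6*√194 ≈ 1793.6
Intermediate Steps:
V = -1710 (V = -18*(((-20 + (15 - 1)) - 11) + 112) = -18*(((-20 + 14) - 11) + 112) = -18*((-6 - 11) + 112) = -18*(-17 + 112) = -18*95 = -1710)
√(h + X) - V = √(4632 + 2352) - 1*(-1710) = √6984 + 1710 = 6*√194 + 1710 = 1710 + 6*√194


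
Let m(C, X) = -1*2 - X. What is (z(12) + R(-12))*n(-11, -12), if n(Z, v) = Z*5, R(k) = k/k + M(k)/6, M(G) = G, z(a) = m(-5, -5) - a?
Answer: 550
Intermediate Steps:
m(C, X) = -2 - X
z(a) = 3 - a (z(a) = (-2 - 1*(-5)) - a = (-2 + 5) - a = 3 - a)
R(k) = 1 + k/6 (R(k) = k/k + k/6 = 1 + k*(1/6) = 1 + k/6)
n(Z, v) = 5*Z
(z(12) + R(-12))*n(-11, -12) = ((3 - 1*12) + (1 + (1/6)*(-12)))*(5*(-11)) = ((3 - 12) + (1 - 2))*(-55) = (-9 - 1)*(-55) = -10*(-55) = 550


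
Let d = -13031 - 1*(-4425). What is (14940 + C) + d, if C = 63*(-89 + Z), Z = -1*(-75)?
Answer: 5452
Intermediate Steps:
Z = 75
d = -8606 (d = -13031 + 4425 = -8606)
C = -882 (C = 63*(-89 + 75) = 63*(-14) = -882)
(14940 + C) + d = (14940 - 882) - 8606 = 14058 - 8606 = 5452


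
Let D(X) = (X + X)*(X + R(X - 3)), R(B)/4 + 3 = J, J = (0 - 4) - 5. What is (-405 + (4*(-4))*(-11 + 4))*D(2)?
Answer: 53912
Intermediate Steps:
J = -9 (J = -4 - 5 = -9)
R(B) = -48 (R(B) = -12 + 4*(-9) = -12 - 36 = -48)
D(X) = 2*X*(-48 + X) (D(X) = (X + X)*(X - 48) = (2*X)*(-48 + X) = 2*X*(-48 + X))
(-405 + (4*(-4))*(-11 + 4))*D(2) = (-405 + (4*(-4))*(-11 + 4))*(2*2*(-48 + 2)) = (-405 - 16*(-7))*(2*2*(-46)) = (-405 + 112)*(-184) = -293*(-184) = 53912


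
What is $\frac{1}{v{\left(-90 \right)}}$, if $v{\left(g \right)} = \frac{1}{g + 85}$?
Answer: $-5$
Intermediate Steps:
$v{\left(g \right)} = \frac{1}{85 + g}$
$\frac{1}{v{\left(-90 \right)}} = \frac{1}{\frac{1}{85 - 90}} = \frac{1}{\frac{1}{-5}} = \frac{1}{- \frac{1}{5}} = -5$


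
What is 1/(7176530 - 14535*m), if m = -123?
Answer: 1/8964335 ≈ 1.1155e-7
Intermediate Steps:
1/(7176530 - 14535*m) = 1/(7176530 - 14535*(-123)) = 1/(7176530 + 1787805) = 1/8964335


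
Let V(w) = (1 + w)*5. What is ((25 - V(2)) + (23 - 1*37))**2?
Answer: 16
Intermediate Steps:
V(w) = 5 + 5*w
((25 - V(2)) + (23 - 1*37))**2 = ((25 - (5 + 5*2)) + (23 - 1*37))**2 = ((25 - (5 + 10)) + (23 - 37))**2 = ((25 - 1*15) - 14)**2 = ((25 - 15) - 14)**2 = (10 - 14)**2 = (-4)**2 = 16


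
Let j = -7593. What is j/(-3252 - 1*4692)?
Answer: 2531/2648 ≈ 0.95582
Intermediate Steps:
j/(-3252 - 1*4692) = -7593/(-3252 - 1*4692) = -7593/(-3252 - 4692) = -7593/(-7944) = -7593*(-1/7944) = 2531/2648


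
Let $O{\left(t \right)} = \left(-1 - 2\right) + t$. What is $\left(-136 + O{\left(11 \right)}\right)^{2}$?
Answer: $16384$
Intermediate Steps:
$O{\left(t \right)} = -3 + t$ ($O{\left(t \right)} = \left(-1 - 2\right) + t = -3 + t$)
$\left(-136 + O{\left(11 \right)}\right)^{2} = \left(-136 + \left(-3 + 11\right)\right)^{2} = \left(-136 + 8\right)^{2} = \left(-128\right)^{2} = 16384$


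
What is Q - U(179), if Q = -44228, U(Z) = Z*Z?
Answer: -76269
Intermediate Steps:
U(Z) = Z²
Q - U(179) = -44228 - 1*179² = -44228 - 1*32041 = -44228 - 32041 = -76269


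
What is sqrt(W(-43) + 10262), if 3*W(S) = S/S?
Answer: sqrt(92361)/3 ≈ 101.30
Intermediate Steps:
W(S) = 1/3 (W(S) = (S/S)/3 = (1/3)*1 = 1/3)
sqrt(W(-43) + 10262) = sqrt(1/3 + 10262) = sqrt(30787/3) = sqrt(92361)/3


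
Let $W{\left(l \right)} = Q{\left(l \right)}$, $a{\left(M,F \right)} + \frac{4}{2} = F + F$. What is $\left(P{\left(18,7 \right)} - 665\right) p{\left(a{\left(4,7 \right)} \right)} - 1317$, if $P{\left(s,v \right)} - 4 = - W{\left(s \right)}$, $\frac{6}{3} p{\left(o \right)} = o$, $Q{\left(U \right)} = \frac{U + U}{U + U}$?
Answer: $-5289$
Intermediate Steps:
$a{\left(M,F \right)} = -2 + 2 F$ ($a{\left(M,F \right)} = -2 + \left(F + F\right) = -2 + 2 F$)
$Q{\left(U \right)} = 1$ ($Q{\left(U \right)} = \frac{2 U}{2 U} = 2 U \frac{1}{2 U} = 1$)
$p{\left(o \right)} = \frac{o}{2}$
$W{\left(l \right)} = 1$
$P{\left(s,v \right)} = 3$ ($P{\left(s,v \right)} = 4 - 1 = 3$)
$\left(P{\left(18,7 \right)} - 665\right) p{\left(a{\left(4,7 \right)} \right)} - 1317 = \left(3 - 665\right) \frac{-2 + 2 \cdot 7}{2} - 1317 = - 662 \frac{-2 + 14}{2} - 1317 = - 662 \cdot \frac{1}{2} \cdot 12 - 1317 = \left(-662\right) 6 - 1317 = -3972 - 1317 = -5289$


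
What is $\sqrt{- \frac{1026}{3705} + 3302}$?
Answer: $\frac{2 \sqrt{3487445}}{65} \approx 57.461$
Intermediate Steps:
$\sqrt{- \frac{1026}{3705} + 3302} = \sqrt{\left(-1026\right) \frac{1}{3705} + 3302} = \sqrt{- \frac{18}{65} + 3302} = \sqrt{\frac{214612}{65}} = \frac{2 \sqrt{3487445}}{65}$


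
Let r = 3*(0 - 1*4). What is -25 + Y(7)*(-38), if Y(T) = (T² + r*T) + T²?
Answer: -557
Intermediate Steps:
r = -12 (r = 3*(0 - 4) = 3*(-4) = -12)
Y(T) = -12*T + 2*T² (Y(T) = (T² - 12*T) + T² = -12*T + 2*T²)
-25 + Y(7)*(-38) = -25 + (2*7*(-6 + 7))*(-38) = -25 + (2*7*1)*(-38) = -25 + 14*(-38) = -25 - 532 = -557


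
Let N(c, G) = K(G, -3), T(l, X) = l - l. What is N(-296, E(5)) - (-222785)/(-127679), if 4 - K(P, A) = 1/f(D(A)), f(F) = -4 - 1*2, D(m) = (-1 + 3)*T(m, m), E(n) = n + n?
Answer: 1855265/766074 ≈ 2.4218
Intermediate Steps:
T(l, X) = 0
E(n) = 2*n
D(m) = 0 (D(m) = (-1 + 3)*0 = 2*0 = 0)
f(F) = -6 (f(F) = -4 - 2 = -6)
K(P, A) = 25/6 (K(P, A) = 4 - 1/(-6) = 4 - 1*(-1/6) = 4 + 1/6 = 25/6)
N(c, G) = 25/6
N(-296, E(5)) - (-222785)/(-127679) = 25/6 - (-222785)/(-127679) = 25/6 - (-222785)*(-1)/127679 = 25/6 - 1*222785/127679 = 25/6 - 222785/127679 = 1855265/766074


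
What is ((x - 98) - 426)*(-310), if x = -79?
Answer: 186930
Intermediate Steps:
((x - 98) - 426)*(-310) = ((-79 - 98) - 426)*(-310) = (-177 - 426)*(-310) = -603*(-310) = 186930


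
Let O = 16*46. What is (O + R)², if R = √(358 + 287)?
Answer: (736 + √645)² ≈ 5.7973e+5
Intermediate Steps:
O = 736
R = √645 ≈ 25.397
(O + R)² = (736 + √645)²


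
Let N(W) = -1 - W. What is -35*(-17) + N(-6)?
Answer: 600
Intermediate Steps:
-35*(-17) + N(-6) = -35*(-17) + (-1 - 1*(-6)) = 595 + (-1 + 6) = 595 + 5 = 600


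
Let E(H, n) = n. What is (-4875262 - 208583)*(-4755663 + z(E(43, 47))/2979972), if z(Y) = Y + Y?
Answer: 12007823777240436665/496662 ≈ 2.4177e+13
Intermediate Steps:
z(Y) = 2*Y
(-4875262 - 208583)*(-4755663 + z(E(43, 47))/2979972) = (-4875262 - 208583)*(-4755663 + (2*47)/2979972) = -5083845*(-4755663 + 94*(1/2979972)) = -5083845*(-4755663 + 47/1489986) = -5083845*(-7085871290671/1489986) = 12007823777240436665/496662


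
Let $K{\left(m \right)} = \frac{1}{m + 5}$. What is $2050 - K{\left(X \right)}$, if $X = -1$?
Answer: $\frac{8199}{4} \approx 2049.8$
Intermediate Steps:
$K{\left(m \right)} = \frac{1}{5 + m}$
$2050 - K{\left(X \right)} = 2050 - \frac{1}{5 - 1} = 2050 - \frac{1}{4} = \frac{8199}{4}$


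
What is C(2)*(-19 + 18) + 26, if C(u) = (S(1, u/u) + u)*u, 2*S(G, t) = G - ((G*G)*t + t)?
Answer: 23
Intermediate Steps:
S(G, t) = G/2 - t/2 - t*G²/2 (S(G, t) = (G - ((G*G)*t + t))/2 = (G - (G²*t + t))/2 = (G - (t*G² + t))/2 = (G - (t + t*G²))/2 = (G + (-t - t*G²))/2 = (G - t - t*G²)/2 = G/2 - t/2 - t*G²/2)
C(u) = u*(-½ + u) (C(u) = (((½)*1 - u/(2*u) - ½*u/u*1²) + u)*u = ((½ - ½*1 - ½*1*1) + u)*u = ((½ - ½ - ½) + u)*u = (-½ + u)*u = u*(-½ + u))
C(2)*(-19 + 18) + 26 = (2*(-½ + 2))*(-19 + 18) + 26 = (2*(3/2))*(-1) + 26 = 3*(-1) + 26 = -3 + 26 = 23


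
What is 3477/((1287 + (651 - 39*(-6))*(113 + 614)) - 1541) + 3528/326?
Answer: 1135067475/104831983 ≈ 10.827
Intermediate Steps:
3477/((1287 + (651 - 39*(-6))*(113 + 614)) - 1541) + 3528/326 = 3477/((1287 + (651 + 234)*727) - 1541) + 3528*(1/326) = 3477/((1287 + 885*727) - 1541) + 1764/163 = 3477/((1287 + 643395) - 1541) + 1764/163 = 3477/(644682 - 1541) + 1764/163 = 3477/643141 + 1764/163 = 1135067475/104831983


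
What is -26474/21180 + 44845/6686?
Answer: 96601492/17701185 ≈ 5.4573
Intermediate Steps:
-26474/21180 + 44845/6686 = -26474*1/21180 + 44845*(1/6686) = -13237/10590 + 44845/6686 = 96601492/17701185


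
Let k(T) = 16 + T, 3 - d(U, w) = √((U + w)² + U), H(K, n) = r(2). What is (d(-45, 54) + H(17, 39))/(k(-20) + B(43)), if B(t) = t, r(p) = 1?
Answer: -2/39 ≈ -0.051282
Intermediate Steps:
H(K, n) = 1
d(U, w) = 3 - √(U + (U + w)²) (d(U, w) = 3 - √((U + w)² + U) = 3 - √(U + (U + w)²))
(d(-45, 54) + H(17, 39))/(k(-20) + B(43)) = ((3 - √(-45 + (-45 + 54)²)) + 1)/((16 - 20) + 43) = ((3 - √(-45 + 9²)) + 1)/(-4 + 43) = ((3 - √(-45 + 81)) + 1)/39 = ((3 - √36) + 1)*(1/39) = ((3 - 1*6) + 1)*(1/39) = ((3 - 6) + 1)*(1/39) = (-3 + 1)*(1/39) = -2*1/39 = -2/39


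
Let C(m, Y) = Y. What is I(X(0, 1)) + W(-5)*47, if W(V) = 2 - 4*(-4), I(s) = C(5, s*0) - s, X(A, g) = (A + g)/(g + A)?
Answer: 845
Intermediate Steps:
X(A, g) = 1 (X(A, g) = (A + g)/(A + g) = 1)
I(s) = -s (I(s) = s*0 - s = 0 - s = -s)
W(V) = 18 (W(V) = 2 + 16 = 18)
I(X(0, 1)) + W(-5)*47 = -1*1 + 18*47 = -1 + 846 = 845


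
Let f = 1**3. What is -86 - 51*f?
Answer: -137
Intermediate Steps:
f = 1
-86 - 51*f = -86 - 51*1 = -86 - 51 = -137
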